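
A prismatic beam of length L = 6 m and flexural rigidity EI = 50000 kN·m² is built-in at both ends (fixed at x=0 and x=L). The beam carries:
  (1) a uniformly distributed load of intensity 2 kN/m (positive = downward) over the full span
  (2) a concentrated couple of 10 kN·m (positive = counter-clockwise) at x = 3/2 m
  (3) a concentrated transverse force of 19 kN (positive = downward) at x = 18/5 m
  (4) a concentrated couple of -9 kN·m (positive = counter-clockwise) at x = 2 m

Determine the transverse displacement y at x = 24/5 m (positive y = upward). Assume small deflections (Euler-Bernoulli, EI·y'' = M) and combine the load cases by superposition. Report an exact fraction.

y(24/5) = -682029/3125000000 m

Load 1 — uniform load w=2 kN/m over full span:
  y_1 = -wx²(L-x)²/(24EI) = -2·(24/5)²·(6-(24/5))²/(24·50000) = -108/1953125 m
Load 2 — applied couple M₀=10 kN·m at a=3/2 m (b=L-a=9/2):
  y_2 = (R_Ax³/6 - M_Ax²/2 - M₀(x-a)²/2)/EI  [x>a] with R_A=15/8, M_A=-15/8 = ((15/8)·(24/5)³/6 - (-15/8)·(24/5)²/2 - 10·((24/5)-(3/2))²/2)/50000 = 171/5000000 m
Load 3 — point force P=19 kN at a=18/5 m (b=L-a=12/5):
  y_3 = -Pa²(L-x)²(3bL-(3b+a)(L-x))/(6L³EI)  [x>a] = -19·(18/5)²·(6-(24/5))²·(3·(12/5)·6-(3·(12/5)+(18/5))·(6-(24/5)))/(6·6³·50000) = -32319/195312500 m
Load 4 — applied couple M₀=-9 kN·m at a=2 m (b=L-a=4):
  y_4 = (R_Ax³/6 - M_Ax²/2 - M₀(x-a)²/2)/EI  [x>a] with R_A=-2, M_A=0 = ((-2)·(24/5)³/6 - 0·(24/5)²/2 - (-9)·((24/5)-2)²/2)/50000 = -99/3125000 m
Superposition: y = Σ y_i = -682029/3125000000 m ≈ -0.000218 m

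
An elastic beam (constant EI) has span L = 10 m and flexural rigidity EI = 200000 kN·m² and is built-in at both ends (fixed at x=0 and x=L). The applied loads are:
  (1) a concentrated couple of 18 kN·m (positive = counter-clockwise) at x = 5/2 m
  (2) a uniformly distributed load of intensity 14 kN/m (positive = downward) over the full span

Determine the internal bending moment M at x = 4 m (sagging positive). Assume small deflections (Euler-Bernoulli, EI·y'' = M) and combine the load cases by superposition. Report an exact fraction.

M(4) = 5377/120 kN·m

Load 1 — applied couple M₀=18 kN·m at a=5/2 m (b=L-a=15/2):
  M_1 = R_Ax - M_A - M₀  [x>a] with R_A=81/40, M_A=-27/8 = (81/40)·4 - (-27/8) - 18 = -261/40 kN·m
Load 2 — uniform load w=14 kN/m over full span:
  M_2 = wLx/2 - wL²/12 - wx²/2 = 14·10·4/2 - 14·10²/12 - 14·4²/2 = 154/3 kN·m
Superposition: M = Σ M_i = 5377/120 kN·m ≈ 44.808333 kN·m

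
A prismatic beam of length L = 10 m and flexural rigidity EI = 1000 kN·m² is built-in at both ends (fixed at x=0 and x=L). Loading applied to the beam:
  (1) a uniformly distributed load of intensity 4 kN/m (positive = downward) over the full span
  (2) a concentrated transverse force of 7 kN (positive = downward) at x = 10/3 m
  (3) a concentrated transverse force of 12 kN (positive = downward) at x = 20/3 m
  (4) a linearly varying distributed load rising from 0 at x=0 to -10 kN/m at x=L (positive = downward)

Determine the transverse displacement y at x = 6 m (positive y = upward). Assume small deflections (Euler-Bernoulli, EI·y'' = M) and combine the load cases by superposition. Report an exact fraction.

Load 1 — uniform load w=4 kN/m over full span:
  y_1 = -wx²(L-x)²/(24EI) = -4·6²·(10-6)²/(24·1000) = -12/125 m
Load 2 — point force P=7 kN at a=10/3 m (b=L-a=20/3):
  y_2 = -Pa²(L-x)²(3bL-(3b+a)(L-x))/(6L³EI)  [x>a] = -7·(10/3)²·(10-6)²·(3·(20/3)·10-(3·(20/3)+(10/3))·(10-6))/(6·10³·1000) = -224/10125 m
Load 3 — point force P=12 kN at a=20/3 m (b=L-a=10/3):
  y_3 = -Pb²x²(3aL-(3a+b)x)/(6L³EI)  [x≤a] = -12·(10/3)²·6²·(3·(20/3)·10-(3·(20/3)+(10/3))·6)/(6·10³·1000) = -6/125 m
Load 4 — triangular load w₀=-10 kN/m (0→w₀ over full span):
  y_4 = -w₀x²(L-x)²(x+2L)/(120LEI) = -(-10)·6²·(10-6)²·(6+2·10)/(120·10·1000) = 78/625 m
Superposition: y = Σ y_i = -2092/50625 m ≈ -0.041323 m

y(6) = -2092/50625 m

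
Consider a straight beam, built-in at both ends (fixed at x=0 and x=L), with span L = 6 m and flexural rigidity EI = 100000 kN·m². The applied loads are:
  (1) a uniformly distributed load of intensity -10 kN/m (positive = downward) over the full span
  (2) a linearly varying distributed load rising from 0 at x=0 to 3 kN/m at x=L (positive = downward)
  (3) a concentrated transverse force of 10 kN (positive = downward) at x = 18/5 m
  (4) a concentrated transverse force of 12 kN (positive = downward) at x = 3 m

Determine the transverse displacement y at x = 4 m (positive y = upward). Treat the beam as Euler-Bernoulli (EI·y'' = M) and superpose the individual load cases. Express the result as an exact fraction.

Load 1 — uniform load w=-10 kN/m over full span:
  y_1 = -wx²(L-x)²/(24EI) = -(-10)·4²·(6-4)²/(24·100000) = 1/3750 m
Load 2 — triangular load w₀=3 kN/m (0→w₀ over full span):
  y_2 = -w₀x²(L-x)²(x+2L)/(120LEI) = -3·4²·(6-4)²·(4+2·6)/(120·6·100000) = -2/46875 m
Load 3 — point force P=10 kN at a=18/5 m (b=L-a=12/5):
  y_3 = -Pa²(L-x)²(3bL-(3b+a)(L-x))/(6L³EI)  [x>a] = -10·(18/5)²·(6-4)²·(3·(12/5)·6-(3·(12/5)+(18/5))·(6-4))/(6·6³·100000) = -27/312500 m
Load 4 — point force P=12 kN at a=3 m (b=L-a=3):
  y_4 = -Pa²(L-x)²(3bL-(3b+a)(L-x))/(6L³EI)  [x>a] = -12·3²·(6-4)²·(3·3·6-(3·3+3)·(6-4))/(6·6³·100000) = -1/10000 m
Superposition: y = Σ y_i = 47/1250000 m ≈ 0.000038 m

y(4) = 47/1250000 m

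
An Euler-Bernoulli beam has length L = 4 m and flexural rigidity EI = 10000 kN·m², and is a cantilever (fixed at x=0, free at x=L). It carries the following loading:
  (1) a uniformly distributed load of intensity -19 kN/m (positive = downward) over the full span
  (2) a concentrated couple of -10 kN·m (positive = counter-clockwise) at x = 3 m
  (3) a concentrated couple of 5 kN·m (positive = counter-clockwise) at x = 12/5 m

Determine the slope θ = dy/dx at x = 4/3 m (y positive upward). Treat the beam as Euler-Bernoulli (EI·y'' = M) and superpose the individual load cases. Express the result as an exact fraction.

θ(4/3) = 2753/202500 rad

Load 1 — uniform load w=-19 kN/m over full span:
  θ_1 = -wx(x²-3Lx+3L²)/(6EI) = -(-19)·(4/3)·((4/3)²-3·4·(4/3)+3·4²)/(6·10000) = 722/50625 rad
Load 2 — applied couple M₀=-10 kN·m at a=3 m (b=L-a=1):
  θ_2 = M₀x/EI  [x≤a] = (-10)·(4/3)/10000 = -1/750 rad
Load 3 — applied couple M₀=5 kN·m at a=12/5 m (b=L-a=8/5):
  θ_3 = M₀x/EI  [x≤a] = 5·(4/3)/10000 = 1/1500 rad
Superposition: θ = Σ θ_i = 2753/202500 rad ≈ 0.013595 rad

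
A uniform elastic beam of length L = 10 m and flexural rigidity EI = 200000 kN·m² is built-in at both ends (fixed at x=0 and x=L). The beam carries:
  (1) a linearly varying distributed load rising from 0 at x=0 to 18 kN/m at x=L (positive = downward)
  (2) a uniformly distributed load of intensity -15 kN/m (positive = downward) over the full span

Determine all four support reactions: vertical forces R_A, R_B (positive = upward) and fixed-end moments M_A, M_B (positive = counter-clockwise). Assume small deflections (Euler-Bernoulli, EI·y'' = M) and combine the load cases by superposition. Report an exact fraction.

Load 1 — triangular load w₀=18 kN/m (0→w₀ over full span):
  R_A = 3w₀L/20 = 3·18·10/20 = 27 kN
  M_A = w₀L²/30 = 18·10²/30 = 60 kN·m
  R_B = 7w₀L/20 = 7·18·10/20 = 63 kN
  M_B = -w₀L²/20 = -18·10²/20 = -90 kN·m
Load 2 — uniform load w=-15 kN/m over full span:
  R_A = wL/2 = (-15)·10/2 = -75 kN
  M_A = wL²/12 = (-15)·10²/12 = -125 kN·m
  R_B = wL/2 = (-15)·10/2 = -75 kN
  M_B = -wL²/12 = -(-15)·10²/12 = 125 kN·m
Superposition: R_A = -48 kN, M_A = -65 kN·m, R_B = -12 kN, M_B = 35 kN·m

R_A = -48 kN, M_A = -65 kN·m, R_B = -12 kN, M_B = 35 kN·m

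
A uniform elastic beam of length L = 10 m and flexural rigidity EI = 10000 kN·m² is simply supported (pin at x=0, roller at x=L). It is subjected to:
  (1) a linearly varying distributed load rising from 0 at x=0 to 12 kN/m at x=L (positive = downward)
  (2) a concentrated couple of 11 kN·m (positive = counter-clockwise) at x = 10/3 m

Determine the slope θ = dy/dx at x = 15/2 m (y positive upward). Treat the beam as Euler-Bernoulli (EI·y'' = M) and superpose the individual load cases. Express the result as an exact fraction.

θ(15/2) = 18683/1152000 rad

Load 1 — triangular load w₀=12 kN/m (0→w₀ over full span):
  θ_1 = -w₀(7L⁴-30L²x²+15x⁴)/(360LEI) = -12·(7·10⁴-30·10²·(15/2)²+15·(15/2)⁴)/(360·10·10000) = 1313/76800 rad
Load 2 — applied couple M₀=11 kN·m at a=10/3 m (b=L-a=20/3):
  θ_2 = (M₀x²/(2L)-M₀(x-a)+C₁)/EI  [x>a] with C₁=M₀(3b²-L²)/(6L)=55/9 = (11·(15/2)²/(2·10)-11·((15/2)-(10/3))+(55/9))/10000 = -253/288000 rad
Superposition: θ = Σ θ_i = 18683/1152000 rad ≈ 0.016218 rad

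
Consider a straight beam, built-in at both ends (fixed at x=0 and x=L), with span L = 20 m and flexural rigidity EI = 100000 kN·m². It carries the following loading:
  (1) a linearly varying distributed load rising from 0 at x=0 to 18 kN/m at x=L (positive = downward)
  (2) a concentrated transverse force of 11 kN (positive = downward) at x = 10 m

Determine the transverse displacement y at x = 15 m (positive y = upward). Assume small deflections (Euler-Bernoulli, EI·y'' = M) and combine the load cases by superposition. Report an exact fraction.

Load 1 — triangular load w₀=18 kN/m (0→w₀ over full span):
  y_1 = -w₀x²(L-x)²(x+2L)/(120LEI) = -18·15²·(20-15)²·(15+2·20)/(120·20·100000) = -297/12800 m
Load 2 — point force P=11 kN at a=10 m (b=L-a=10):
  y_2 = -Pa²(L-x)²(3bL-(3b+a)(L-x))/(6L³EI)  [x>a] = -11·10²·(20-15)²·(3·10·20-(3·10+10)·(20-15))/(6·20³·100000) = -11/4800 m
Superposition: y = Σ y_i = -979/38400 m ≈ -0.025495 m

y(15) = -979/38400 m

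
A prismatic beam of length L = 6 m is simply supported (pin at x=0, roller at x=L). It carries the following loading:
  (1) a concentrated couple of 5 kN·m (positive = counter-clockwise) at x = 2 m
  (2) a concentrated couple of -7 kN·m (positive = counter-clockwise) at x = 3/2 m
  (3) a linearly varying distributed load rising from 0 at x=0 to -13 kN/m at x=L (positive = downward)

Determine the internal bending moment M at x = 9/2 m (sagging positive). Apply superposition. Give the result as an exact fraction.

Load 1 — applied couple M₀=5 kN·m at a=2 m (b=L-a=4):
  M_1 = M₀x/L - M₀  [x>a] = 5·(9/2)/6 - 5 = -5/4 kN·m
Load 2 — applied couple M₀=-7 kN·m at a=3/2 m (b=L-a=9/2):
  M_2 = M₀x/L - M₀  [x>a] = (-7)·(9/2)/6 - (-7) = 7/4 kN·m
Load 3 — triangular load w₀=-13 kN/m (0→w₀ over full span):
  M_3 = w₀Lx/6 - w₀x³/(6L) = (-13)·6·(9/2)/6 - (-13)·(9/2)³/(6·6) = -819/32 kN·m
Superposition: M = Σ M_i = -803/32 kN·m ≈ -25.093750 kN·m

M(9/2) = -803/32 kN·m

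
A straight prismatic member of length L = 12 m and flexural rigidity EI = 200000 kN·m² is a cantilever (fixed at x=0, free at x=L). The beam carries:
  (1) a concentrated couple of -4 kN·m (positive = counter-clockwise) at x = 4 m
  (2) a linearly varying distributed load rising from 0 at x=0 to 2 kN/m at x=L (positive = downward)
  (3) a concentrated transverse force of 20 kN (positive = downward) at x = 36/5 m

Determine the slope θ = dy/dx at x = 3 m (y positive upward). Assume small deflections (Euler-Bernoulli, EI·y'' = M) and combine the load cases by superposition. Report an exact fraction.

θ(3) = -9417/3200000 rad

Load 1 — applied couple M₀=-4 kN·m at a=4 m (b=L-a=8):
  θ_1 = M₀x/EI  [x≤a] = (-4)·3/200000 = -3/50000 rad
Load 2 — triangular load w₀=2 kN/m (0→w₀ over full span):
  θ_2 = (w₀Lx²/4-w₀L²x/3-w₀x⁴/(24L))/EI = (2·12·3²/4-2·12²·3/3-2·3⁴/(24·12))/200000 = -3753/3200000 rad
Load 3 — point force P=20 kN at a=36/5 m (b=L-a=24/5):
  θ_3 = -Px(2a-x)/(2EI)  [x≤a] = -20·3·(2·(36/5)-3)/(2·200000) = -171/100000 rad
Superposition: θ = Σ θ_i = -9417/3200000 rad ≈ -0.002943 rad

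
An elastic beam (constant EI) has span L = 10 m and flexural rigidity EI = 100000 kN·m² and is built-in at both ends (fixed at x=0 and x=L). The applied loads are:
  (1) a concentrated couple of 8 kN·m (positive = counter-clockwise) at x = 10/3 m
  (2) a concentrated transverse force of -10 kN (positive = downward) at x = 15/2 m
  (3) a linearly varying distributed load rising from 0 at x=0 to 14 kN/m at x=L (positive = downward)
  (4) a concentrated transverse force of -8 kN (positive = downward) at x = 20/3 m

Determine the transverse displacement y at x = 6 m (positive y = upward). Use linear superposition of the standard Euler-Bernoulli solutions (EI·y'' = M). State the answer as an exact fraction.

y(6) = -188351/180000000 m

Load 1 — applied couple M₀=8 kN·m at a=10/3 m (b=L-a=20/3):
  y_1 = (R_Ax³/6 - M_Ax²/2 - M₀(x-a)²/2)/EI  [x>a] with R_A=16/15, M_A=0 = ((16/15)·6³/6 - 0·6²/2 - 8·(6-(10/3))²/2)/100000 = 14/140625 m
Load 2 — point force P=-10 kN at a=15/2 m (b=L-a=5/2):
  y_2 = -Pb²x²(3aL-(3a+b)x)/(6L³EI)  [x≤a] = -(-10)·(5/2)²·6²·(3·(15/2)·10-(3·(15/2)+(5/2))·6)/(6·10³·100000) = 9/32000 m
Load 3 — triangular load w₀=14 kN/m (0→w₀ over full span):
  y_3 = -w₀x²(L-x)²(x+2L)/(120LEI) = -14·6²·(10-6)²·(6+2·10)/(120·10·100000) = -273/156250 m
Load 4 — point force P=-8 kN at a=20/3 m (b=L-a=10/3):
  y_4 = -Pb²x²(3aL-(3a+b)x)/(6L³EI)  [x≤a] = -(-8)·(10/3)²·6²·(3·(20/3)·10-(3·(20/3)+(10/3))·6)/(6·10³·100000) = 1/3125 m
Superposition: y = Σ y_i = -188351/180000000 m ≈ -0.001046 m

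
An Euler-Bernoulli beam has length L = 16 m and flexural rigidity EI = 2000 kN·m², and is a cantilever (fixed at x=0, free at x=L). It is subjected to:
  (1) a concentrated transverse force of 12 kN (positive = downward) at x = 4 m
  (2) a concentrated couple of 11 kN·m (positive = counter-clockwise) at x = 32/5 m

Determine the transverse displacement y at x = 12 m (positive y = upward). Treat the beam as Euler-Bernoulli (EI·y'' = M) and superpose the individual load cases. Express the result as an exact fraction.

Load 1 — point force P=12 kN at a=4 m (b=L-a=12):
  y_1 = -Pa²(3x-a)/(6EI)  [x>a] = -12·4²·(3·12-4)/(6·2000) = -64/125 m
Load 2 — applied couple M₀=11 kN·m at a=32/5 m (b=L-a=48/5):
  y_2 = M₀a(2x-a)/(2EI)  [x>a] = 11·(32/5)·(2·12-(32/5))/(2·2000) = 968/3125 m
Superposition: y = Σ y_i = -632/3125 m ≈ -0.202240 m

y(12) = -632/3125 m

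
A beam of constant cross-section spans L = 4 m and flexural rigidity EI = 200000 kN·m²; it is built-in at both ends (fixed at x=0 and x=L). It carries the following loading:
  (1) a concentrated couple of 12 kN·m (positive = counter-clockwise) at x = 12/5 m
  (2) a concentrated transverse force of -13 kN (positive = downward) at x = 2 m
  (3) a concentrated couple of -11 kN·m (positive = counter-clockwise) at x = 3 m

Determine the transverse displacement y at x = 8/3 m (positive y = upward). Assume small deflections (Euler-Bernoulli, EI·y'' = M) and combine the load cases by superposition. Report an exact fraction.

Load 1 — applied couple M₀=12 kN·m at a=12/5 m (b=L-a=8/5):
  y_1 = (R_Ax³/6 - M_Ax²/2 - M₀(x-a)²/2)/EI  [x>a] with R_A=108/25, M_A=96/25 = ((108/25)·(8/3)³/6 - (96/25)·(8/3)²/2 - 12·((8/3)-(12/5))²/2)/200000 = -1/468750 m
Load 2 — point force P=-13 kN at a=2 m (b=L-a=2):
  y_2 = -Pa²(L-x)²(3bL-(3b+a)(L-x))/(6L³EI)  [x>a] = -(-13)·2²·(4-(8/3))²·(3·2·4-(3·2+2)·(4-(8/3)))/(6·4³·200000) = 13/810000 m
Load 3 — applied couple M₀=-11 kN·m at a=3 m (b=L-a=1):
  y_3 = (R_Ax³/6 - M_Ax²/2)/EI  [x≤a] with R_A=-99/32, M_A=-55/16 = ((-99/32)·(8/3)³/6 - (-55/16)·(8/3)²/2)/200000 = 11/900000 m
Superposition: y = Σ y_i = 5293/202500000 m ≈ 0.000026 m

y(8/3) = 5293/202500000 m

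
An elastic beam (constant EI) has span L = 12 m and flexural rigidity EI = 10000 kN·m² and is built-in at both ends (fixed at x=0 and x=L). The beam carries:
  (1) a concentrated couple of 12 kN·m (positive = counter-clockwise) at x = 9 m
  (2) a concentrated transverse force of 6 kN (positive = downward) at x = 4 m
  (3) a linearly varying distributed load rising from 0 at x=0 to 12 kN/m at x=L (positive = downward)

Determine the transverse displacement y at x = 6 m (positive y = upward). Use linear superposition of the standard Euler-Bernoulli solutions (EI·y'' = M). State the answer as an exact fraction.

Load 1 — applied couple M₀=12 kN·m at a=9 m (b=L-a=3):
  y_1 = (R_Ax³/6 - M_Ax²/2)/EI  [x≤a] with R_A=9/8, M_A=15/4 = ((9/8)·6³/6 - (15/4)·6²/2)/10000 = -27/10000 m
Load 2 — point force P=6 kN at a=4 m (b=L-a=8):
  y_2 = -Pa²(L-x)²(3bL-(3b+a)(L-x))/(6L³EI)  [x>a] = -6·4²·(12-6)²·(3·8·12-(3·8+4)·(12-6))/(6·12³·10000) = -1/250 m
Load 3 — triangular load w₀=12 kN/m (0→w₀ over full span):
  y_3 = -w₀x²(L-x)²(x+2L)/(120LEI) = -12·6²·(12-6)²·(6+2·12)/(120·12·10000) = -81/2500 m
Superposition: y = Σ y_i = -391/10000 m ≈ -0.039100 m

y(6) = -391/10000 m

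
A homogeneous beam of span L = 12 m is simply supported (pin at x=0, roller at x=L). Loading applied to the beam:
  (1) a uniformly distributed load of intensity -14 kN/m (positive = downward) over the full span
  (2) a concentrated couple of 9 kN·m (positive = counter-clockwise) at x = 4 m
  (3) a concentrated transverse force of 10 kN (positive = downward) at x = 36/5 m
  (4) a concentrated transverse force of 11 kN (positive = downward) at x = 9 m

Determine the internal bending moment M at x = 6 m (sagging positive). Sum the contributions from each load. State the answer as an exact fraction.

Load 1 — uniform load w=-14 kN/m over full span:
  M_1 = wx(L-x)/2 = (-14)·6·(12-6)/2 = -252 kN·m
Load 2 — applied couple M₀=9 kN·m at a=4 m (b=L-a=8):
  M_2 = M₀x/L - M₀  [x>a] = 9·6/12 - 9 = -9/2 kN·m
Load 3 — point force P=10 kN at a=36/5 m (b=L-a=24/5):
  M_3 = Pbx/L  [x≤a] = 10·(24/5)·6/12 = 24 kN·m
Load 4 — point force P=11 kN at a=9 m (b=L-a=3):
  M_4 = Pbx/L  [x≤a] = 11·3·6/12 = 33/2 kN·m
Superposition: M = Σ M_i = -216 kN·m ≈ -216.000000 kN·m

M(6) = -216 kN·m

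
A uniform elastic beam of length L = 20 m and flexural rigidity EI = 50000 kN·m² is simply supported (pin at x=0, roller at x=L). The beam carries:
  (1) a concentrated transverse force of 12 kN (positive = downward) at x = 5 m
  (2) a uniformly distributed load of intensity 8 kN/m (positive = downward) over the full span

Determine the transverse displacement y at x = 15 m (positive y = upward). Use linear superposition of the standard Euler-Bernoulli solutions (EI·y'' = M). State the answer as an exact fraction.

y(15) = -51/200 m

Load 1 — point force P=12 kN at a=5 m (b=L-a=15):
  y_1 = -Pa(L-x)(2Lx-a²-x²)/(6LEI)  [x>a] = -12·5·(20-15)·(2·20·15-5²-15²)/(6·20·50000) = -7/400 m
Load 2 — uniform load w=8 kN/m over full span:
  y_2 = -wx(L³-2Lx²+x³)/(24EI) = -8·15·(20³-2·20·15²+15³)/(24·50000) = -19/80 m
Superposition: y = Σ y_i = -51/200 m ≈ -0.255000 m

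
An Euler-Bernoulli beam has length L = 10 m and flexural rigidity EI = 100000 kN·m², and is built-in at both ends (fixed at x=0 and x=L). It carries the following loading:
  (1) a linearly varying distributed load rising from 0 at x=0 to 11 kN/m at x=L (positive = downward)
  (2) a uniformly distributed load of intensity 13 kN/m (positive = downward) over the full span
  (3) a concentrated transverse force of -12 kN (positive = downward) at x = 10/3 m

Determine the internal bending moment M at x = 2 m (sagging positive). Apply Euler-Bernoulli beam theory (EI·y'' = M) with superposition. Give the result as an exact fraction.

Load 1 — triangular load w₀=11 kN/m (0→w₀ over full span):
  M_1 = 3w₀Lx/20 - w₀L²/30 - w₀x³/(6L) = 3·11·10·2/20 - 11·10²/30 - 11·2³/(6·10) = -77/15 kN·m
Load 2 — uniform load w=13 kN/m over full span:
  M_2 = wLx/2 - wL²/12 - wx²/2 = 13·10·2/2 - 13·10²/12 - 13·2²/2 = -13/3 kN·m
Load 3 — point force P=-12 kN at a=10/3 m (b=L-a=20/3):
  M_3 = Pb²(3a+b)x/L³ - Pab²/L²  [x≤a] = (-12)·(20/3)²·(3·(10/3)+(20/3))·2/10³ - (-12)·(10/3)·(20/3)²/10² = 0 kN·m
Superposition: M = Σ M_i = -142/15 kN·m ≈ -9.466667 kN·m

M(2) = -142/15 kN·m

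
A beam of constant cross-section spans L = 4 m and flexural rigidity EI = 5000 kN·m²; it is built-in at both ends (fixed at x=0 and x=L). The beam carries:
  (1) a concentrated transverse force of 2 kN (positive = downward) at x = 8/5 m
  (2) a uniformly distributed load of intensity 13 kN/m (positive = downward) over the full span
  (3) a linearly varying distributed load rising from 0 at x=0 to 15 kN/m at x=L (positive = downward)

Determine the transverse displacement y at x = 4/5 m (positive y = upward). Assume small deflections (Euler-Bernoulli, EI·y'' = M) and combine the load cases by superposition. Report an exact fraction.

Load 1 — point force P=2 kN at a=8/5 m (b=L-a=12/5):
  y_1 = -Pb²x²(3aL-(3a+b)x)/(6L³EI)  [x≤a] = -2·(12/5)²·(4/5)²·(3·(8/5)·4-(3·(8/5)+(12/5))·(4/5))/(6·4³·5000) = -504/9765625 m
Load 2 — uniform load w=13 kN/m over full span:
  y_2 = -wx²(L-x)²/(24EI) = -13·(4/5)²·(4-(4/5))²/(24·5000) = -832/1171875 m
Load 3 — triangular load w₀=15 kN/m (0→w₀ over full span):
  y_3 = -w₀x²(L-x)²(x+2L)/(120LEI) = -15·(4/5)²·(4-(4/5))²·((4/5)+2·4)/(120·4·5000) = -704/1953125 m
Superposition: y = Σ y_i = -32872/29296875 m ≈ -0.001122 m

y(4/5) = -32872/29296875 m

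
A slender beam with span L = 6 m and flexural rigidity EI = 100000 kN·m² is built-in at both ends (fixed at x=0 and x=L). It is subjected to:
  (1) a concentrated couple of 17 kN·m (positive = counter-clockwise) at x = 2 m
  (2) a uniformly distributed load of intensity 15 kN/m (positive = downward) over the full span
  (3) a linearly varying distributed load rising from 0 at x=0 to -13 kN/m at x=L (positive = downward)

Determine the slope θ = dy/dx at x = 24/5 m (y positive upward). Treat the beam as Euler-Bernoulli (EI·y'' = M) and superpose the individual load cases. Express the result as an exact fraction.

θ(24/5) = 3081/31250000 rad

Load 1 — applied couple M₀=17 kN·m at a=2 m (b=L-a=4):
  θ_1 = (R_Ax²/2 - M_Ax - M₀(x-a))/EI  [x>a] with R_A=34/9, M_A=0 = ((34/9)·(24/5)²/2 - 0·(24/5) - 17·((24/5)-2))/100000 = -51/1250000 rad
Load 2 — uniform load w=15 kN/m over full span:
  θ_2 = -wx(L-x)(L-2x)/(12EI) = -15·(24/5)·(6-(24/5))·(6-2·(24/5))/(12·100000) = 81/312500 rad
Load 3 — triangular load w₀=-13 kN/m (0→w₀ over full span):
  θ_3 = -w₀(2x(L-x)(L-2x)(x+2L)+x²(L-x)²)/(120LEI) = -(-13)·(2·(24/5)·(6-(24/5))·(6-2·(24/5))·((24/5)+2·6)+(24/5)²·(6-(24/5))²)/(120·6·100000) = -234/1953125 rad
Superposition: θ = Σ θ_i = 3081/31250000 rad ≈ 0.000099 rad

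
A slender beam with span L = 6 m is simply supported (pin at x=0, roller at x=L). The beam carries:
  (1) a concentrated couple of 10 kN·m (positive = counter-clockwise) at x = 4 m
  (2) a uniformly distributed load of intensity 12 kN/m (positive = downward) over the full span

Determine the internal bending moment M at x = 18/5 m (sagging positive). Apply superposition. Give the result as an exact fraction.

Load 1 — applied couple M₀=10 kN·m at a=4 m (b=L-a=2):
  M_1 = M₀x/L  [x≤a] = 10·(18/5)/6 = 6 kN·m
Load 2 — uniform load w=12 kN/m over full span:
  M_2 = wx(L-x)/2 = 12·(18/5)·(6-(18/5))/2 = 1296/25 kN·m
Superposition: M = Σ M_i = 1446/25 kN·m ≈ 57.840000 kN·m

M(18/5) = 1446/25 kN·m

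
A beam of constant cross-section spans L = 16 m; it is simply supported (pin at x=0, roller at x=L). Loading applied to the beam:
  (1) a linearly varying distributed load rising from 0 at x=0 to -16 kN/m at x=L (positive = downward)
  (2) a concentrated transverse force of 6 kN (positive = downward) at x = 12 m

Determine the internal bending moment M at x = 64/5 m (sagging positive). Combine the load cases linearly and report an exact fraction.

M(64/5) = -22776/125 kN·m

Load 1 — triangular load w₀=-16 kN/m (0→w₀ over full span):
  M_1 = w₀Lx/6 - w₀x³/(6L) = (-16)·16·(64/5)/6 - (-16)·(64/5)³/(6·16) = -24576/125 kN·m
Load 2 — point force P=6 kN at a=12 m (b=L-a=4):
  M_2 = Pa(L-x)/L  [x>a] = 6·12·(16-(64/5))/16 = 72/5 kN·m
Superposition: M = Σ M_i = -22776/125 kN·m ≈ -182.208000 kN·m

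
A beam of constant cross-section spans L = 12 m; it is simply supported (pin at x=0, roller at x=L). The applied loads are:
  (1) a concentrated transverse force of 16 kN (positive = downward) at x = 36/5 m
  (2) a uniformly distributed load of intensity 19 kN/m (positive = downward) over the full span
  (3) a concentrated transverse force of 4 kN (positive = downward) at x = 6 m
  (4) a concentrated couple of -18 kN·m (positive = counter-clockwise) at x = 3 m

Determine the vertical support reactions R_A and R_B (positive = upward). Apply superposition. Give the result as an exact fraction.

R_A = 1209/10 kN, R_B = 1271/10 kN

Load 1 — point force P=16 kN at a=36/5 m (b=L-a=24/5):
  R_A = Pb/L = 16·(24/5)/12 = 32/5 kN
  R_B = Pa/L = 16·(36/5)/12 = 48/5 kN
Load 2 — uniform load w=19 kN/m over full span:
  R_A = wL/2 = 19·12/2 = 114 kN
  R_B = wL/2 = 19·12/2 = 114 kN
Load 3 — point force P=4 kN at a=6 m (b=L-a=6):
  R_A = Pb/L = 4·6/12 = 2 kN
  R_B = Pa/L = 4·6/12 = 2 kN
Load 4 — applied couple M₀=-18 kN·m at a=3 m (b=L-a=9):
  R_A = M₀/L = (-18)/12 = -3/2 kN
  R_B = -M₀/L = -(-18)/12 = 3/2 kN
Superposition: R_A = 1209/10 kN, R_B = 1271/10 kN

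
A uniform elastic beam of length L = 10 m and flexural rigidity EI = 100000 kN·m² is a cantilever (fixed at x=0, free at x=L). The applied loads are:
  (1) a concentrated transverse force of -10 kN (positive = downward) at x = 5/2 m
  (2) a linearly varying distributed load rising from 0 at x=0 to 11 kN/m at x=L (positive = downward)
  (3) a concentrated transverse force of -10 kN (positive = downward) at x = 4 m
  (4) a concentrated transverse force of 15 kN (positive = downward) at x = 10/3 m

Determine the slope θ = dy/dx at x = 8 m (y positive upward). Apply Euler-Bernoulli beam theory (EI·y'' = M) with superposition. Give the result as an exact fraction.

θ(8) = -26663/2000000 rad

Load 1 — point force P=-10 kN at a=5/2 m (b=L-a=15/2):
  θ_1 = -Pa²/(2EI)  [x>a] = -(-10)·(5/2)²/(2·100000) = 1/3200 rad
Load 2 — triangular load w₀=11 kN/m (0→w₀ over full span):
  θ_2 = (w₀Lx²/4-w₀L²x/3-w₀x⁴/(24L))/EI = (11·10·8²/4-11·10²·8/3-11·8⁴/(24·10))/100000 = -638/46875 rad
Load 3 — point force P=-10 kN at a=4 m (b=L-a=6):
  θ_3 = -Pa²/(2EI)  [x>a] = -(-10)·4²/(2·100000) = 1/1250 rad
Load 4 — point force P=15 kN at a=10/3 m (b=L-a=20/3):
  θ_4 = -Pa²/(2EI)  [x>a] = -15·(10/3)²/(2·100000) = -1/1200 rad
Superposition: θ = Σ θ_i = -26663/2000000 rad ≈ -0.013331 rad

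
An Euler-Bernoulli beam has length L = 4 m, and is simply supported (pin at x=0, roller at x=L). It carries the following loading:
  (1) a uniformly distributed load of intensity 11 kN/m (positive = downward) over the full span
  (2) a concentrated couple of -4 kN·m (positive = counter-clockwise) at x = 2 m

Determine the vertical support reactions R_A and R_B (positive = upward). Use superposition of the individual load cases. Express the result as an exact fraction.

R_A = 21 kN, R_B = 23 kN

Load 1 — uniform load w=11 kN/m over full span:
  R_A = wL/2 = 11·4/2 = 22 kN
  R_B = wL/2 = 11·4/2 = 22 kN
Load 2 — applied couple M₀=-4 kN·m at a=2 m (b=L-a=2):
  R_A = M₀/L = (-4)/4 = -1 kN
  R_B = -M₀/L = -(-4)/4 = 1 kN
Superposition: R_A = 21 kN, R_B = 23 kN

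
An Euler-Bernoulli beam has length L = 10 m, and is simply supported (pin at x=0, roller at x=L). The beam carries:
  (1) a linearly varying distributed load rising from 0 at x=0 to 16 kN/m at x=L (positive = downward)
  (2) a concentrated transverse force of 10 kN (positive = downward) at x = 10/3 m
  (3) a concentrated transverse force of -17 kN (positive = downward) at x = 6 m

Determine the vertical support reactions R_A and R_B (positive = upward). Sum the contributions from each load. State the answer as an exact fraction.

R_A = 398/15 kN, R_B = 697/15 kN

Load 1 — triangular load w₀=16 kN/m (0→w₀ over full span):
  R_A = w₀L/6 = 16·10/6 = 80/3 kN
  R_B = w₀L/3 = 16·10/3 = 160/3 kN
Load 2 — point force P=10 kN at a=10/3 m (b=L-a=20/3):
  R_A = Pb/L = 10·(20/3)/10 = 20/3 kN
  R_B = Pa/L = 10·(10/3)/10 = 10/3 kN
Load 3 — point force P=-17 kN at a=6 m (b=L-a=4):
  R_A = Pb/L = (-17)·4/10 = -34/5 kN
  R_B = Pa/L = (-17)·6/10 = -51/5 kN
Superposition: R_A = 398/15 kN, R_B = 697/15 kN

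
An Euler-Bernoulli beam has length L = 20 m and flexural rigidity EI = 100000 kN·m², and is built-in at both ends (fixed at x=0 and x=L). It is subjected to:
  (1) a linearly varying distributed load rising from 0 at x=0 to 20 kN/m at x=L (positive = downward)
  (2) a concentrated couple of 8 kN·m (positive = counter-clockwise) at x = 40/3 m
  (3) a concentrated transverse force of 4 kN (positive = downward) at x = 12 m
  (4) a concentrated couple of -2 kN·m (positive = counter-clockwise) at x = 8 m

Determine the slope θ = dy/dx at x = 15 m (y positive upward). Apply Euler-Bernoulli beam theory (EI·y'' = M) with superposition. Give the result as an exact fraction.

θ(15) = 80867/12000000 rad

Load 1 — triangular load w₀=20 kN/m (0→w₀ over full span):
  θ_1 = -w₀(2x(L-x)(L-2x)(x+2L)+x²(L-x)²)/(120LEI) = -20·(2·15·(20-15)·(20-2·15)·(15+2·20)+15²·(20-15)²)/(120·20·100000) = 41/6400 rad
Load 2 — applied couple M₀=8 kN·m at a=40/3 m (b=L-a=20/3):
  θ_2 = (R_Ax²/2 - M_Ax - M₀(x-a))/EI  [x>a] with R_A=8/15, M_A=8/3 = ((8/15)·15²/2 - (8/3)·15 - 8·(15-(40/3)))/100000 = 1/15000 rad
Load 3 — point force P=4 kN at a=12 m (b=L-a=8):
  θ_3 = Pa²(L-x)(2bL-(3b+a)(L-x))/(2L³EI)  [x>a] = 4·12²·(20-15)·(2·8·20-(3·8+12)·(20-15))/(2·20³·100000) = 63/250000 rad
Load 4 — applied couple M₀=-2 kN·m at a=8 m (b=L-a=12):
  θ_4 = (R_Ax²/2 - M_Ax - M₀(x-a))/EI  [x>a] with R_A=-18/125, M_A=-6/25 = ((-18/125)·15²/2 - (-6/25)·15 - (-2)·(15-8))/100000 = 7/500000 rad
Superposition: θ = Σ θ_i = 80867/12000000 rad ≈ 0.006739 rad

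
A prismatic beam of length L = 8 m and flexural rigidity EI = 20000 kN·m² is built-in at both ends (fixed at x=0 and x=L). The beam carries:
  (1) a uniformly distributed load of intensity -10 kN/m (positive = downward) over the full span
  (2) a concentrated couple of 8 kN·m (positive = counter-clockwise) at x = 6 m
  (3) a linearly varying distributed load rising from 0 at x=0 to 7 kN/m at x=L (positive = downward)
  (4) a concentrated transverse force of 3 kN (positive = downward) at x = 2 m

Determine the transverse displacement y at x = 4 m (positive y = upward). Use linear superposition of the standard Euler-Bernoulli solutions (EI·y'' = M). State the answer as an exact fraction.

y(4) = 43/15000 m

Load 1 — uniform load w=-10 kN/m over full span:
  y_1 = -wx²(L-x)²/(24EI) = -(-10)·4²·(8-4)²/(24·20000) = 2/375 m
Load 2 — applied couple M₀=8 kN·m at a=6 m (b=L-a=2):
  y_2 = (R_Ax³/6 - M_Ax²/2)/EI  [x≤a] with R_A=9/8, M_A=5/2 = ((9/8)·4³/6 - (5/2)·4²/2)/20000 = -1/2500 m
Load 3 — triangular load w₀=7 kN/m (0→w₀ over full span):
  y_3 = -w₀x²(L-x)²(x+2L)/(120LEI) = -7·4²·(8-4)²·(4+2·8)/(120·8·20000) = -7/3750 m
Load 4 — point force P=3 kN at a=2 m (b=L-a=6):
  y_4 = -Pa²(L-x)²(3bL-(3b+a)(L-x))/(6L³EI)  [x>a] = -3·2²·(8-4)²·(3·6·8-(3·6+2)·(8-4))/(6·8³·20000) = -1/5000 m
Superposition: y = Σ y_i = 43/15000 m ≈ 0.002867 m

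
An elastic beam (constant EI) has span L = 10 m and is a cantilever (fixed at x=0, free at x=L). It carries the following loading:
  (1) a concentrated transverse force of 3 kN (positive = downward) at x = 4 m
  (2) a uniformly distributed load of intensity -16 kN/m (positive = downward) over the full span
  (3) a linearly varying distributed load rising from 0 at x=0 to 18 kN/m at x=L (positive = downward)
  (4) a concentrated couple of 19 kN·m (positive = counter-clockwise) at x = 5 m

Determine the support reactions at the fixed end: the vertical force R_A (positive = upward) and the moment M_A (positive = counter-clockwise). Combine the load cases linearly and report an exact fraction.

R_A = -67 kN, M_A = -207 kN·m

Load 1 — point force P=3 kN at a=4 m (b=L-a=6):
  R_A = P = 3 kN
  M_A = Pa = 3·4 = 12 kN·m
Load 2 — uniform load w=-16 kN/m over full span:
  R_A = wL = (-16)·10 = -160 kN
  M_A = wL²/2 = (-16)·10²/2 = -800 kN·m
Load 3 — triangular load w₀=18 kN/m (0→w₀ over full span):
  R_A = w₀L/2 = 18·10/2 = 90 kN
  M_A = w₀L²/3 = 18·10²/3 = 600 kN·m
Load 4 — applied couple M₀=19 kN·m at a=5 m (b=L-a=5):
  R_A = 0 kN
  M_A = -M₀ = -19 kN·m
Superposition: R_A = -67 kN, M_A = -207 kN·m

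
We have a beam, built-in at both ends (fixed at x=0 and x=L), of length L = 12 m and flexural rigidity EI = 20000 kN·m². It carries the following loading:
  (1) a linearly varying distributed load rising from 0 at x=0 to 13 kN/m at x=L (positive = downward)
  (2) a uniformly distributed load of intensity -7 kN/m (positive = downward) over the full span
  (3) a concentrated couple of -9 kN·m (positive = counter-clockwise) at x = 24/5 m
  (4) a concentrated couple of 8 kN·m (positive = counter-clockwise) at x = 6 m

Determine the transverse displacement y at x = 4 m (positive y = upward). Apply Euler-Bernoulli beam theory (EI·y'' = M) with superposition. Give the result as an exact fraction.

y(4) = 889/562500 m

Load 1 — triangular load w₀=13 kN/m (0→w₀ over full span):
  y_1 = -w₀x²(L-x)²(x+2L)/(120LEI) = -13·4²·(12-4)²·(4+2·12)/(120·12·20000) = -364/28125 m
Load 2 — uniform load w=-7 kN/m over full span:
  y_2 = -wx²(L-x)²/(24EI) = -(-7)·4²·(12-4)²/(24·20000) = 28/1875 m
Load 3 — applied couple M₀=-9 kN·m at a=24/5 m (b=L-a=36/5):
  y_3 = (R_Ax³/6 - M_Ax²/2)/EI  [x≤a] with R_A=-27/25, M_A=-27/25 = ((-27/25)·4³/6 - (-27/25)·4²/2)/20000 = -9/62500 m
Load 4 — applied couple M₀=8 kN·m at a=6 m (b=L-a=6):
  y_4 = (R_Ax³/6 - M_Ax²/2)/EI  [x≤a] with R_A=1, M_A=2 = (1·4³/6 - 2·4²/2)/20000 = -1/3750 m
Superposition: y = Σ y_i = 889/562500 m ≈ 0.001580 m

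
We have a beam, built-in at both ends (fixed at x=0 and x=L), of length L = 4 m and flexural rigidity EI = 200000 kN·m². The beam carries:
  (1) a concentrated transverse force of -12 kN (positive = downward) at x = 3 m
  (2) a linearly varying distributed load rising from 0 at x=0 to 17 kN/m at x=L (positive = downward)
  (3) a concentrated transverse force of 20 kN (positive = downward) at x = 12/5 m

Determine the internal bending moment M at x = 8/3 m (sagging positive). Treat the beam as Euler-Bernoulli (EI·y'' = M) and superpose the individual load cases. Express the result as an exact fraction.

Load 1 — point force P=-12 kN at a=3 m (b=L-a=1):
  M_1 = Pb²(3a+b)x/L³ - Pab²/L²  [x≤a] = (-12)·1²·(3·3+1)·(8/3)/4³ - (-12)·3·1²/4² = -11/4 kN·m
Load 2 — triangular load w₀=17 kN/m (0→w₀ over full span):
  M_2 = 3w₀Lx/20 - w₀L²/30 - w₀x³/(6L) = 3·17·4·(8/3)/20 - 17·4²/30 - 17·(8/3)³/(6·4) = 1904/405 kN·m
Load 3 — point force P=20 kN at a=12/5 m (b=L-a=8/5):
  M_3 = Pa²(a+3b)(L-x)/L³ - Pa²b/L²  [x>a] = 20·(12/5)²·((12/5)+3·(8/5))·(4-(8/3))/4³ - 20·(12/5)²·(8/5)/4² = 144/25 kN·m
Superposition: M = Σ M_i = 62461/8100 kN·m ≈ 7.711235 kN·m

M(8/3) = 62461/8100 kN·m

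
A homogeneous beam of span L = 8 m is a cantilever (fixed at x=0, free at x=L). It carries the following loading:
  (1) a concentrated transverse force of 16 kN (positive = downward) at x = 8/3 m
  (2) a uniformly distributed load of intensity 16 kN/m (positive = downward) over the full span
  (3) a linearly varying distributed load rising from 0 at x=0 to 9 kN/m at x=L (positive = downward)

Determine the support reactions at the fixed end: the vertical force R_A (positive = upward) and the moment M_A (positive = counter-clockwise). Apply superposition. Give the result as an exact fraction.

Load 1 — point force P=16 kN at a=8/3 m (b=L-a=16/3):
  R_A = P = 16 kN
  M_A = Pa = 16·(8/3) = 128/3 kN·m
Load 2 — uniform load w=16 kN/m over full span:
  R_A = wL = 16·8 = 128 kN
  M_A = wL²/2 = 16·8²/2 = 512 kN·m
Load 3 — triangular load w₀=9 kN/m (0→w₀ over full span):
  R_A = w₀L/2 = 9·8/2 = 36 kN
  M_A = w₀L²/3 = 9·8²/3 = 192 kN·m
Superposition: R_A = 180 kN, M_A = 2240/3 kN·m

R_A = 180 kN, M_A = 2240/3 kN·m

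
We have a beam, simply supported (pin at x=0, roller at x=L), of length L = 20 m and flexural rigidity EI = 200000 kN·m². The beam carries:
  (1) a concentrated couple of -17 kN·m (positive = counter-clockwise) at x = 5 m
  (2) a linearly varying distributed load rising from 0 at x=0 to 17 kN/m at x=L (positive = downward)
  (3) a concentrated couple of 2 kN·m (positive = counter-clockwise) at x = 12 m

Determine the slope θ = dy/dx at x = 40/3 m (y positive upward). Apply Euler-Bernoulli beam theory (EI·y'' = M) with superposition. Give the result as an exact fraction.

θ(40/3) = 12666709/1944000000 rad

Load 1 — applied couple M₀=-17 kN·m at a=5 m (b=L-a=15):
  θ_1 = (M₀x²/(2L)-M₀(x-a)+C₁)/EI  [x>a] with C₁=M₀(3b²-L²)/(6L)=-935/24 = ((-17)·(40/3)²/(2·20)-(-17)·((40/3)-5)+(-935/24))/200000 = 391/2880000 rad
Load 2 — triangular load w₀=17 kN/m (0→w₀ over full span):
  θ_2 = -w₀(7L⁴-30L²x²+15x⁴)/(360LEI) = -17·(7·20⁴-30·20²·(40/3)²+15·(40/3)⁴)/(360·20·200000) = 1547/243000 rad
Load 3 — applied couple M₀=2 kN·m at a=12 m (b=L-a=8):
  θ_3 = (M₀x²/(2L)-M₀(x-a)+C₁)/EI  [x>a] with C₁=M₀(3b²-L²)/(6L)=-52/15 = (2·(40/3)²/(2·20)-2·((40/3)-12)+(-52/15))/200000 = 31/2250000 rad
Superposition: θ = Σ θ_i = 12666709/1944000000 rad ≈ 0.006516 rad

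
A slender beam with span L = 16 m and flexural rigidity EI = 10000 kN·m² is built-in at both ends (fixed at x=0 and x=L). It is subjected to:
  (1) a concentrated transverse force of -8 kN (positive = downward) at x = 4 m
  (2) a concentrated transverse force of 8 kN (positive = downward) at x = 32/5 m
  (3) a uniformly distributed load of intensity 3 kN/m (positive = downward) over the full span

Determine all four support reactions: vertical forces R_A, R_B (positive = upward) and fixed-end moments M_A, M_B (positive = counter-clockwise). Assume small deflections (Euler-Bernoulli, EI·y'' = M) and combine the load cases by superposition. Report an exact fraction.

Load 1 — point force P=-8 kN at a=4 m (b=L-a=12):
  R_A = Pb²(3a+b)/L³ = (-8)·12²·(3·4+12)/16³ = -27/4 kN
  M_A = Pab²/L² = (-8)·4·12²/16² = -18 kN·m
  R_B = Pa²(a+3b)/L³ = (-8)·4²·(4+3·12)/16³ = -5/4 kN
  M_B = -Pa²b/L² = -(-8)·4²·12/16² = 6 kN·m
Load 2 — point force P=8 kN at a=32/5 m (b=L-a=48/5):
  R_A = Pb²(3a+b)/L³ = 8·(48/5)²·(3·(32/5)+(48/5))/16³ = 648/125 kN
  M_A = Pab²/L² = 8·(32/5)·(48/5)²/16² = 2304/125 kN·m
  R_B = Pa²(a+3b)/L³ = 8·(32/5)²·((32/5)+3·(48/5))/16³ = 352/125 kN
  M_B = -Pa²b/L² = -8·(32/5)²·(48/5)/16² = -1536/125 kN·m
Load 3 — uniform load w=3 kN/m over full span:
  R_A = wL/2 = 3·16/2 = 24 kN
  M_A = wL²/12 = 3·16²/12 = 64 kN·m
  R_B = wL/2 = 3·16/2 = 24 kN
  M_B = -wL²/12 = -3·16²/12 = -64 kN·m
Superposition: R_A = 11217/500 kN, M_A = 8054/125 kN·m, R_B = 12783/500 kN, M_B = -8786/125 kN·m

R_A = 11217/500 kN, M_A = 8054/125 kN·m, R_B = 12783/500 kN, M_B = -8786/125 kN·m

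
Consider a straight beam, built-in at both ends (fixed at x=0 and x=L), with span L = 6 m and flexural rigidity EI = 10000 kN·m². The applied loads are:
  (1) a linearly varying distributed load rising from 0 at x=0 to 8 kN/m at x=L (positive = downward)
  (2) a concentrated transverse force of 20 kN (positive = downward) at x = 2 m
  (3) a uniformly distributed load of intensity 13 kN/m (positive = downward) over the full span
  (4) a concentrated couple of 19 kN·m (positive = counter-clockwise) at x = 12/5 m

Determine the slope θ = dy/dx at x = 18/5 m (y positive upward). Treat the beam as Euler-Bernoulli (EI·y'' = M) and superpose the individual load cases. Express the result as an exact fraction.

Load 1 — triangular load w₀=8 kN/m (0→w₀ over full span):
  θ_1 = -w₀(2x(L-x)(L-2x)(x+2L)+x²(L-x)²)/(120LEI) = -8·(2·(18/5)·(6-(18/5))·(6-2·(18/5))·((18/5)+2·6)+(18/5)²·(6-(18/5))²)/(120·6·10000) = 108/390625 rad
Load 2 — point force P=20 kN at a=2 m (b=L-a=4):
  θ_2 = Pa²(L-x)(2bL-(3b+a)(L-x))/(2L³EI)  [x>a] = 20·2²·(6-(18/5))·(2·4·6-(3·4+2)·(6-(18/5)))/(2·6³·10000) = 2/3125 rad
Load 3 — uniform load w=13 kN/m over full span:
  θ_3 = -wx(L-x)(L-2x)/(12EI) = -13·(18/5)·(6-(18/5))·(6-2·(18/5))/(12·10000) = 351/312500 rad
Load 4 — applied couple M₀=19 kN·m at a=12/5 m (b=L-a=18/5):
  θ_4 = (R_Ax²/2 - M_Ax - M₀(x-a))/EI  [x>a] with R_A=114/25, M_A=57/25 = ((114/25)·(18/5)²/2 - (57/25)·(18/5) - 19·((18/5)-(12/5)))/10000 = -57/390625 rad
Superposition: θ = Σ θ_i = 2959/1562500 rad ≈ 0.001894 rad

θ(18/5) = 2959/1562500 rad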